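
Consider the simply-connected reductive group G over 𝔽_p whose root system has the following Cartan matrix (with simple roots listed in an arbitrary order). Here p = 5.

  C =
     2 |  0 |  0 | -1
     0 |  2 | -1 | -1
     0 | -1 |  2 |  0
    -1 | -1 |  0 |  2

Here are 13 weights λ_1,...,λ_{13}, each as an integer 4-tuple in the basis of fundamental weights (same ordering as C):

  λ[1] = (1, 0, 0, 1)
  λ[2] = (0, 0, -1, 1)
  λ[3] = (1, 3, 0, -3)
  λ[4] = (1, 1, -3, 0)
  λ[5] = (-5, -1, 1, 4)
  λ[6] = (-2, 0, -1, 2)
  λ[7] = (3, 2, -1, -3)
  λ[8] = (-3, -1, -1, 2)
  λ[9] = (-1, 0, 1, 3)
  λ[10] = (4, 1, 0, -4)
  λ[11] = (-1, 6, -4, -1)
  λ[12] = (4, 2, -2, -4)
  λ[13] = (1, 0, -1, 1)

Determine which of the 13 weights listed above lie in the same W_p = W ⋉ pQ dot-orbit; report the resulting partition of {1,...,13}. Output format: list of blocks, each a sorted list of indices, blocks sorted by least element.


C ↔ A_4 under row/col permutation; |W(A_4)| = 120.

Ā_5 reps of the 13 weights (A_4, coords as presented):

  1: (1, 1, 0, 2) · 2: (1, 1, 0, 2) · 3: (0, 2, 1, 2) · 4: (2, 0, 2, 1) · 5: (2, 0, 0, 1) · 6: (1, 1, 0, 2) · 7: (2, 1, 0, 2) · 8: (2, 0, 0, 1) · 9: (2, 1, 0, 2) · 10: (2, 1, 0, 2) · 11: (0, 2, 1, 2) · 12: (2, 1, 0, 2) · 13: (2, 1, 0, 2)

Partition of {1..13} into 5 W_5-dot-orbits:

[[1, 2, 6], [3, 11], [4], [5, 8], [7, 9, 10, 12, 13]]


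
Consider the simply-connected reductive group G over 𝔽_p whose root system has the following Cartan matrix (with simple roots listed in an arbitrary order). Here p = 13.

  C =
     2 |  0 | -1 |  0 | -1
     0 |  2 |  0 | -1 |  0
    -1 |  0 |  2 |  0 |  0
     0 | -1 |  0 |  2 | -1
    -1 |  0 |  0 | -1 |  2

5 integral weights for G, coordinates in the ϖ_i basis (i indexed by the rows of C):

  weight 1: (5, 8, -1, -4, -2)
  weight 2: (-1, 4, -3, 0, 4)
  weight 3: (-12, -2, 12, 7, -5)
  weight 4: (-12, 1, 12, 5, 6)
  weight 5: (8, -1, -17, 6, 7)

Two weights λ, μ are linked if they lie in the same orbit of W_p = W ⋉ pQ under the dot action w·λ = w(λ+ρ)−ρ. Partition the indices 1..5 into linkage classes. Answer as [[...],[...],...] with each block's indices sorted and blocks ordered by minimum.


Root system A_5: the 5×5 matrix C matches after relabeling.

W_13-reps of the 5 weights in Ā_13 (same 5-coord order as C):

  λ_1+ρ ↦ (2, 5, 0, 1, 3) · λ_2+ρ ↦ (2, 5, 0, 1, 3) · λ_3+ρ ↦ (2, 5, 0, 1, 3) · λ_4+ρ ↦ (5, 2, 2, 0, 4) · λ_5+ρ ↦ (2, 5, 0, 1, 3)

Partition of {1..5} into 2 W_13-dot-orbits:

[[1, 2, 3, 5], [4]]


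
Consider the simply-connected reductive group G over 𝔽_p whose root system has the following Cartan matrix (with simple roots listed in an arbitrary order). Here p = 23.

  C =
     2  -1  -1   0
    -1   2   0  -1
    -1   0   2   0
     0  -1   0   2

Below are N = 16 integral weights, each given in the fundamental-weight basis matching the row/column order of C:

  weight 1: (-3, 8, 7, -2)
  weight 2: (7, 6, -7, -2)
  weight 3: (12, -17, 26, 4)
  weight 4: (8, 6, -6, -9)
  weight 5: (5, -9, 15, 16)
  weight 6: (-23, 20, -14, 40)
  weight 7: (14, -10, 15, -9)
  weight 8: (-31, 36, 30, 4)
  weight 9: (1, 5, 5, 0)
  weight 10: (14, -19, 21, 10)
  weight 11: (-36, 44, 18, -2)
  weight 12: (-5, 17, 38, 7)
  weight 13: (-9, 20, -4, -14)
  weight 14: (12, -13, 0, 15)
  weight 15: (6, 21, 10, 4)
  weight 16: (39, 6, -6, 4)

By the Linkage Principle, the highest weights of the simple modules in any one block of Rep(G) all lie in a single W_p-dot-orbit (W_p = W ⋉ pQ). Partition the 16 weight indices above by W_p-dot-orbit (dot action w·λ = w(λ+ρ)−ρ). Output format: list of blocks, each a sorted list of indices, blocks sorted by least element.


C ↔ A_4 under row/col permutation; |W(A_4)| = 120.

Ā_23 reps of the 16 weights (A_4, coords as presented):

  [1] (2, 6, 6, 1)
  [2] (2, 6, 6, 1)
  [3] (1, 3, 6, 2)
  [4] (3, 1, 5, 7)
  [5] (2, 6, 6, 1)
  [6] (1, 12, 1, 4)
  [7] (2, 6, 6, 1)
  [8] (3, 1, 5, 7)
  [9] (2, 6, 6, 1)
  [10] (3, 1, 5, 7)
  [11] (1, 12, 1, 4)
  [12] (3, 1, 5, 7)
  [13] (0, 3, 8, 10)
  [14] (1, 12, 1, 4)
  [15] (4, 1, 1, 11)
  [16] (4, 1, 1, 11)

The 16 indices split into 6 linkage classes (same alcove rep ⇔ same W_23-dot-orbit):

[[1, 2, 5, 7, 9], [3], [4, 8, 10, 12], [6, 11, 14], [13], [15, 16]]


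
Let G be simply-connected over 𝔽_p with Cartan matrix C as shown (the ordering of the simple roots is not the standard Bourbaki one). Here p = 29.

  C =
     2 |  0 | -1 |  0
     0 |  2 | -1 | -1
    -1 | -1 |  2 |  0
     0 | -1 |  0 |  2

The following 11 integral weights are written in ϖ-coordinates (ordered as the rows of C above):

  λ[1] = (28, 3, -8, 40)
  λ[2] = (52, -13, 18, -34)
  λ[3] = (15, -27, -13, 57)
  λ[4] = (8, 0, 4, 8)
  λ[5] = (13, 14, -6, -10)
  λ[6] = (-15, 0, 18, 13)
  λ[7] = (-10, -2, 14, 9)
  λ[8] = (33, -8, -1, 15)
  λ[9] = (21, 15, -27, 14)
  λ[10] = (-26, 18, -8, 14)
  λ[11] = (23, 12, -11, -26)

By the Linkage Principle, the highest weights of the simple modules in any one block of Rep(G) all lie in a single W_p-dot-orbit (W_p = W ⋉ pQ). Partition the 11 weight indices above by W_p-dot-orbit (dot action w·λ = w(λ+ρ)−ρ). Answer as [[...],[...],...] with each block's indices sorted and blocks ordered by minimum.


Dynkin diagram of C (from the 6 off-diagonal −1 entries): A_4.

Alcove-folded reps (p=29, 11 weights, presented ϖ-order):

  [1] (4, 0, 3, 9);  [2] (2, 10, 12, 3);  [3] (4, 0, 3, 9);  [4] (9, 1, 5, 9);  [5] (9, 1, 5, 9);  [6] (9, 1, 5, 9);  [7] (9, 1, 5, 9);  [8] (13, 5, 2, 0);  [9] (2, 10, 12, 3);  [10] (2, 10, 12, 3);  [11] (2, 10, 12, 3)

Grouping the 11 weights by Ā_29-representative: 4 linkage classes.

[[1, 3], [2, 9, 10, 11], [4, 5, 6, 7], [8]]


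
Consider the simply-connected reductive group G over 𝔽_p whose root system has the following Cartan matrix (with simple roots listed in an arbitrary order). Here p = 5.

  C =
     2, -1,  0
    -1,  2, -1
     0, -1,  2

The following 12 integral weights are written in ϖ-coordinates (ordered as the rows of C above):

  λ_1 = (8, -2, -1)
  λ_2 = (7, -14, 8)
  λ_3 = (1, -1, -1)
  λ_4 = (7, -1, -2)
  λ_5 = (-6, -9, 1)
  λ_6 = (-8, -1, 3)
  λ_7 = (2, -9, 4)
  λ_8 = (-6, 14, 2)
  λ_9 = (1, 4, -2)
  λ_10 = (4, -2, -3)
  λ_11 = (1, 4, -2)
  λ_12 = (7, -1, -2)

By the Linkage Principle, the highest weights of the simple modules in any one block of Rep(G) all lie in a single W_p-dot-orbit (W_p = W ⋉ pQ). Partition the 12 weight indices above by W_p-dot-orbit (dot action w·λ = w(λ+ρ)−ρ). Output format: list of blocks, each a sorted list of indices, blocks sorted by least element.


C ↔ A_3 under row/col permutation; |W(A_3)| = 24.

λ_j+ρ reflected into Ā_5 (⟨·,θ^∨⟩≤5); 3-tuples as given:

  λ_1+ρ ↦ (1, 3, 0) · λ_2+ρ ↦ (0, 3, 1) · λ_3+ρ ↦ (2, 0, 0) · λ_4+ρ ↦ (2, 2, 1) · λ_5+ρ ↦ (2, 2, 1) · λ_6+ρ ↦ (2, 2, 1) · λ_7+ρ ↦ (2, 0, 0) · λ_8+ρ ↦ (2, 0, 0) · λ_9+ρ ↦ (0, 3, 1) · λ_10+ρ ↦ (2, 2, 1) · λ_11+ρ ↦ (0, 3, 1) · λ_12+ρ ↦ (2, 2, 1)

Partition of {1..12} into 4 W_5-dot-orbits:

[[1], [2, 9, 11], [3, 7, 8], [4, 5, 6, 10, 12]]


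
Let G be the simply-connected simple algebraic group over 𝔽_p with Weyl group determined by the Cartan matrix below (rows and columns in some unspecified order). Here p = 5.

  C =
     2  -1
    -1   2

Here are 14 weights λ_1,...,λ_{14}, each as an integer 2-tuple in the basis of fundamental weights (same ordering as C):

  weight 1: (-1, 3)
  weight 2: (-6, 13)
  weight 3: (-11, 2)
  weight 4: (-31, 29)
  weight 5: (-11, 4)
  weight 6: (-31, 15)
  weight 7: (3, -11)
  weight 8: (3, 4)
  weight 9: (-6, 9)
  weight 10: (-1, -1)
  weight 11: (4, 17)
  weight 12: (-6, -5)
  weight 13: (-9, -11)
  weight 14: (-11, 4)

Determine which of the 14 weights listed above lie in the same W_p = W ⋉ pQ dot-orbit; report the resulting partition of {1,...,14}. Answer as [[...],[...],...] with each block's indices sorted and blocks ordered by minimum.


Type A_2, rank 2, |W|=6; reorder rows/cols to standard.

Alcove-folded reps (p=5, 14 weights, presented ϖ-order):

  λ_1+ρ ↦ (0, 4)
  λ_2+ρ ↦ (0, 4)
  λ_3+ρ ↦ (2, 0)
  λ_4+ρ ↦ (0, 0)
  λ_5+ρ ↦ (0, 0)
  λ_6+ρ ↦ (0, 1)
  λ_7+ρ ↦ (0, 1)
  λ_8+ρ ↦ (0, 1)
  λ_9+ρ ↦ (0, 0)
  λ_10+ρ ↦ (0, 0)
  λ_11+ρ ↦ (2, 0)
  λ_12+ρ ↦ (0, 1)
  λ_13+ρ ↦ (2, 0)
  λ_14+ρ ↦ (0, 0)

The 14 indices split into 4 linkage classes (same alcove rep ⇔ same W_5-dot-orbit):

[[1, 2], [3, 11, 13], [4, 5, 9, 10, 14], [6, 7, 8, 12]]


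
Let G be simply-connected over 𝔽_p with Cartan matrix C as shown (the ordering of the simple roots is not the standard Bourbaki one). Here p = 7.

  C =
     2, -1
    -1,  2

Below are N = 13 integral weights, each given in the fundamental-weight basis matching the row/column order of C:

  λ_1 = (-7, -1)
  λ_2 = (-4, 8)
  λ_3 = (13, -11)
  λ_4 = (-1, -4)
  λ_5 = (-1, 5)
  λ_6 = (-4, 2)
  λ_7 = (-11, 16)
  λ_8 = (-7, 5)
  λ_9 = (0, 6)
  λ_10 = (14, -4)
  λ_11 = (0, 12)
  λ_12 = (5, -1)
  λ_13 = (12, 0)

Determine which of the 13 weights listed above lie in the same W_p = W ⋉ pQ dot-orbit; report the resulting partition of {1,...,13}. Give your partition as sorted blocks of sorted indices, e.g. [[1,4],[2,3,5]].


Type A_2, rank 2, |W|=6; reorder rows/cols to standard.

Folding the 13 weights λ_j+ρ into Ā_7 (reps in the given 2-coord order):

    [1] (0, 6)
    [2] (1, 4)
    [3] (3, 0)
    [4] (3, 0)
    [5] (0, 6)
    [6] (3, 0)
    [7] (3, 0)
    [8] (6, 0)
    [9] (0, 6)
    [10] (1, 4)
    [11] (6, 0)
    [12] (6, 0)
    [13] (0, 6)

Grouping the 13 weights by Ā_7-representative: 4 linkage classes.

[[1, 5, 9, 13], [2, 10], [3, 4, 6, 7], [8, 11, 12]]


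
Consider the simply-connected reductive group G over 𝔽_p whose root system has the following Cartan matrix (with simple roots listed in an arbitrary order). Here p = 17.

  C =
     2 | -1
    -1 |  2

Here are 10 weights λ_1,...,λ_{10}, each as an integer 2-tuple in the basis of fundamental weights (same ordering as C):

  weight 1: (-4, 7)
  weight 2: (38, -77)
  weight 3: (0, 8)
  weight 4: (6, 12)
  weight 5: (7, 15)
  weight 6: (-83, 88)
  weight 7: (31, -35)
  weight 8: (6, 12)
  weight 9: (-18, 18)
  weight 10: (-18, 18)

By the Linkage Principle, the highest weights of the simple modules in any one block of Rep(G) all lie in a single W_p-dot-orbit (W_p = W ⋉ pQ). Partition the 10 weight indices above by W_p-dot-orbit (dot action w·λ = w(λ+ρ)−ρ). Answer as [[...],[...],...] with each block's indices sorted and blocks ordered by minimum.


A_2 Cartan matrix, 2 simple roots permuted; ρ=(1,1).

Alcove-folded reps (p=17, 10 weights, presented ϖ-order):

    1: (3, 5)
    2: (3, 5)
    3: (1, 9)
    4: (4, 10)
    5: (1, 9)
    6: (4, 10)
    7: (15, 0)
    8: (4, 10)
    9: (15, 0)
    10: (15, 0)

4 distinct reps among the 10 weights ⇒ 4 W_17-linkage classes:

[[1, 2], [3, 5], [4, 6, 8], [7, 9, 10]]


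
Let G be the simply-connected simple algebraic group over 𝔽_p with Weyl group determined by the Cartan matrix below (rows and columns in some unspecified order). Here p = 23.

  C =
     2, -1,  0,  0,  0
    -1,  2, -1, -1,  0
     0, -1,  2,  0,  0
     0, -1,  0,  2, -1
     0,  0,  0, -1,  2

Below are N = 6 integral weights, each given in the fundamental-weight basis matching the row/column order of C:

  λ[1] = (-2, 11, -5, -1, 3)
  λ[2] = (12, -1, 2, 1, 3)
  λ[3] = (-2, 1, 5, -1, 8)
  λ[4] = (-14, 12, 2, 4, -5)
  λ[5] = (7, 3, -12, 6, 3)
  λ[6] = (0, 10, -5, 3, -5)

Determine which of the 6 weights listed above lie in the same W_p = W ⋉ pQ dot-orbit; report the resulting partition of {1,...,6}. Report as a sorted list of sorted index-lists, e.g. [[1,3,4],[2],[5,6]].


D_5 Cartan matrix, 5 simple roots permuted; ρ=(1,1,1,1,1).

Alcove-folded reps (p=23, 6 weights, presented ϖ-order):

  λ_1 → (1, 7, 4, 0, 4) · λ_2 → (13, 0, 3, 1, 4) · λ_3 → (1, 1, 6, 0, 9) · λ_4 → (13, 0, 3, 1, 4) · λ_5 → (1, 7, 4, 0, 4) · λ_6 → (1, 7, 4, 0, 4)

Linkage partition of the 6 weights (3 classes, p=23):

[[1, 5, 6], [2, 4], [3]]


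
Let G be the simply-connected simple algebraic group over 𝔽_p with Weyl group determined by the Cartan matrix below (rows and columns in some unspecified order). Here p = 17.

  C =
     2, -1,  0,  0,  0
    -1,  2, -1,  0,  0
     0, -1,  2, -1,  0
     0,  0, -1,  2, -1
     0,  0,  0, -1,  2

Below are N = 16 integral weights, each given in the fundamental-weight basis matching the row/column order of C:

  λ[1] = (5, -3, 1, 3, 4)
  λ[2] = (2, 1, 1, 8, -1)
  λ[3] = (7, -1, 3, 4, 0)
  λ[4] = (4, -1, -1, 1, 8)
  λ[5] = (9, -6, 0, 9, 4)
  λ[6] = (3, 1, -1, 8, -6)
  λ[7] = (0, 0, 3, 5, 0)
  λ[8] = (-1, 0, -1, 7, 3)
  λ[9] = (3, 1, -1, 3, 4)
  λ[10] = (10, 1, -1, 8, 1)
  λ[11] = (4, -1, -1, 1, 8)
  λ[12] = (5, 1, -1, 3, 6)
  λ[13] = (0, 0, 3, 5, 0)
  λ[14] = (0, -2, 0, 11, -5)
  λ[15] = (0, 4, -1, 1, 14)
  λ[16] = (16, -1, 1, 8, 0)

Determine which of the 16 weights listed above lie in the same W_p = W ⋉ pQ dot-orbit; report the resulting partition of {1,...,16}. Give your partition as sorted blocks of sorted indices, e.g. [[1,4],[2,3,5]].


C ↔ A_5 under row/col permutation; |W(A_5)| = 720.

W_17-reps of the 16 weights in Ā_17 (same 5-coord order as C):

  λ_1+ρ ↦ (4, 2, 0, 4, 5)
  λ_2+ρ ↦ (3, 2, 2, 9, 0)
  λ_3+ρ ↦ (7, 0, 4, 5, 0)
  λ_4+ρ ↦ (5, 0, 0, 2, 9)
  λ_5+ρ ↦ (1, 1, 4, 6, 1)
  λ_6+ρ ↦ (4, 2, 0, 4, 5)
  λ_7+ρ ↦ (1, 1, 4, 6, 1)
  λ_8+ρ ↦ (0, 1, 0, 8, 4)
  λ_9+ρ ↦ (4, 2, 0, 4, 5)
  λ_10+ρ ↦ (4, 2, 0, 4, 5)
  λ_11+ρ ↦ (5, 0, 0, 2, 9)
  λ_12+ρ ↦ (4, 2, 0, 4, 5)
  λ_13+ρ ↦ (1, 1, 4, 6, 1)
  λ_14+ρ ↦ (0, 1, 0, 8, 4)
  λ_15+ρ ↦ (5, 0, 0, 2, 9)
  λ_16+ρ ↦ (5, 0, 0, 2, 9)

Partition of {1..16} into 6 W_17-dot-orbits:

[[1, 6, 9, 10, 12], [2], [3], [4, 11, 15, 16], [5, 7, 13], [8, 14]]


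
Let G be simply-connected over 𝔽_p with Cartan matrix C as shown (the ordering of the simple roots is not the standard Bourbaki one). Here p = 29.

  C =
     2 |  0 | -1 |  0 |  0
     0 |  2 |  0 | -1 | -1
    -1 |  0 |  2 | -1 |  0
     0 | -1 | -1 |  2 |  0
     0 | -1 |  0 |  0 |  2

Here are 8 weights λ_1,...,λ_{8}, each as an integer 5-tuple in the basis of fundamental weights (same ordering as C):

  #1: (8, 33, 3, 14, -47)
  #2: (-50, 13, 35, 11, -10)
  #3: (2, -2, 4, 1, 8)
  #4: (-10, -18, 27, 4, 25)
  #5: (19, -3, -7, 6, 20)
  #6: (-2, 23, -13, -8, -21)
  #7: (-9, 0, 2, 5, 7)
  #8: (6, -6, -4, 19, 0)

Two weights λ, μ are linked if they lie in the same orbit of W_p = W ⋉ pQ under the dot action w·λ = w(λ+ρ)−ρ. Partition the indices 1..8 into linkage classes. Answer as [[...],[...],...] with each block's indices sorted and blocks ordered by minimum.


Dynkin diagram of C (from the 8 off-diagonal −1 entries): A_5.

Folding the 8 weights λ_j+ρ into Ā_29 (reps in the given 5-coord order):

  λ_1+ρ ↦ (4, 1, 3, 12, 4)
  λ_2+ρ ↦ (4, 1, 3, 12, 4)
  λ_3+ρ ↦ (3, 1, 5, 1, 8)
  λ_4+ρ ↦ (4, 1, 3, 12, 4)
  λ_5+ρ ↦ (3, 1, 5, 1, 8)
  λ_6+ρ ↦ (4, 1, 3, 12, 4)
  λ_7+ρ ↦ (3, 1, 5, 1, 8)
  λ_8+ρ ↦ (4, 1, 3, 12, 4)

The 8 indices split into 2 linkage classes (same alcove rep ⇔ same W_29-dot-orbit):

[[1, 2, 4, 6, 8], [3, 5, 7]]


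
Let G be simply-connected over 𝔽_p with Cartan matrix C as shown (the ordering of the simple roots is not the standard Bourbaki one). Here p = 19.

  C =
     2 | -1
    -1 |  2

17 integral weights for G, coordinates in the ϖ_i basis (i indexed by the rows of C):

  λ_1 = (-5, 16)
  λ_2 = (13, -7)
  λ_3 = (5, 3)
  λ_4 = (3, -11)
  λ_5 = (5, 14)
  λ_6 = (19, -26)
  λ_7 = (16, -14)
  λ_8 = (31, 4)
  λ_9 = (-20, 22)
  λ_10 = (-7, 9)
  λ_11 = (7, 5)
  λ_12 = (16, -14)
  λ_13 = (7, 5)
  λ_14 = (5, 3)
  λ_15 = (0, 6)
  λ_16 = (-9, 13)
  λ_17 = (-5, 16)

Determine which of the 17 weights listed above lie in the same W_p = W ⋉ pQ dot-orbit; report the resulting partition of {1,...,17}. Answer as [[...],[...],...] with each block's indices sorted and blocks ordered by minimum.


Root system A_2: the 2×2 matrix C matches after relabeling.

Alcove-folded reps (p=19, 17 weights, presented ϖ-order):

  λ_1+ρ ↦ (4, 13)
  λ_2+ρ ↦ (8, 6)
  λ_3+ρ ↦ (6, 4)
  λ_4+ρ ↦ (6, 4)
  λ_5+ρ ↦ (4, 13)
  λ_6+ρ ↦ (1, 13)
  λ_7+ρ ↦ (4, 13)
  λ_8+ρ ↦ (1, 13)
  λ_9+ρ ↦ (15, 0)
  λ_10+ρ ↦ (6, 4)
  λ_11+ρ ↦ (8, 6)
  λ_12+ρ ↦ (4, 13)
  λ_13+ρ ↦ (8, 6)
  λ_14+ρ ↦ (6, 4)
  λ_15+ρ ↦ (1, 7)
  λ_16+ρ ↦ (8, 6)
  λ_17+ρ ↦ (4, 13)

6 distinct reps among the 17 weights ⇒ 6 W_19-linkage classes:

[[1, 5, 7, 12, 17], [2, 11, 13, 16], [3, 4, 10, 14], [6, 8], [9], [15]]


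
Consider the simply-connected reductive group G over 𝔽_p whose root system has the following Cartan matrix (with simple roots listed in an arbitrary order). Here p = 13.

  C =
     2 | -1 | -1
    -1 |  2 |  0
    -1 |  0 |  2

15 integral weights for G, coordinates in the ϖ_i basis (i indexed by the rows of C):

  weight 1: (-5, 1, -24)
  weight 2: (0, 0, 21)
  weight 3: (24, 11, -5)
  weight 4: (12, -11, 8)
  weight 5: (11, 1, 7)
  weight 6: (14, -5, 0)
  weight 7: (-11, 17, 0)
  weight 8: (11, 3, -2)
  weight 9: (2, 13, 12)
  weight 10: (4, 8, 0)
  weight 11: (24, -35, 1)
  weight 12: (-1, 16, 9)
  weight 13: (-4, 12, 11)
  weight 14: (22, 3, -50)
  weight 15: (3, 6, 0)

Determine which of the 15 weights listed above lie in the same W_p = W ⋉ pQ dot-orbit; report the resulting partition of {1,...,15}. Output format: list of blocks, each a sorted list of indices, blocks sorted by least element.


C ↔ A_3 under row/col permutation; |W(A_3)| = 24.

Each λ_j+ρ reduced to Ā_13; 3-tuples below use C's row order:

  λ_1 → (9, 1, 2);  λ_2 → (9, 1, 2);  λ_3 → (4, 7, 1);  λ_4 → (3, 1, 0);  λ_5 → (4, 7, 1);  λ_6 → (9, 1, 2);  λ_7 → (1, 3, 4);  λ_8 → (9, 1, 2);  λ_9 → (3, 1, 0);  λ_10 → (4, 7, 1);  λ_11 → (4, 7, 1);  λ_12 → (3, 1, 0);  λ_13 → (3, 1, 0);  λ_14 → (3, 1, 0);  λ_15 → (4, 7, 1)

These 15 weights hit 4 W_13-dot-orbits; sizes (4, 5, 5, 1):

[[1, 2, 6, 8], [3, 5, 10, 11, 15], [4, 9, 12, 13, 14], [7]]


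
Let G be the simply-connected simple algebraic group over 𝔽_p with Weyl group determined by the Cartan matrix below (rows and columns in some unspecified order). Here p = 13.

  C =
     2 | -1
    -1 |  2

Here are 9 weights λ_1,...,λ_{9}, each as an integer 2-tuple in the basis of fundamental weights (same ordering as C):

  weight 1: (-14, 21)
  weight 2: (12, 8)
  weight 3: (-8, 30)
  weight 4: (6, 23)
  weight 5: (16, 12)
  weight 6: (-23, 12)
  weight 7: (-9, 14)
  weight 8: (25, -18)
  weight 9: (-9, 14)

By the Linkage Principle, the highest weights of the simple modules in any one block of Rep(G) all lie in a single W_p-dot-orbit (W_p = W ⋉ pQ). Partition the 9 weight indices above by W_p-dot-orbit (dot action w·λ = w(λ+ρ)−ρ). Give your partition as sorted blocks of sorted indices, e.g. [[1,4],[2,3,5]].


Dynkin diagram of C (from the 2 off-diagonal −1 entries): A_2.

Ā_13 reps of the 9 weights (A_2, coords as presented):

    λ_1+ρ ↦ (4, 0)
    λ_2+ρ ↦ (4, 0)
    λ_3+ρ ↦ (6, 5)
    λ_4+ρ ↦ (6, 5)
    λ_5+ρ ↦ (4, 0)
    λ_6+ρ ↦ (4, 0)
    λ_7+ρ ↦ (6, 5)
    λ_8+ρ ↦ (4, 0)
    λ_9+ρ ↦ (6, 5)

The 9 indices split into 2 linkage classes (same alcove rep ⇔ same W_13-dot-orbit):

[[1, 2, 5, 6, 8], [3, 4, 7, 9]]


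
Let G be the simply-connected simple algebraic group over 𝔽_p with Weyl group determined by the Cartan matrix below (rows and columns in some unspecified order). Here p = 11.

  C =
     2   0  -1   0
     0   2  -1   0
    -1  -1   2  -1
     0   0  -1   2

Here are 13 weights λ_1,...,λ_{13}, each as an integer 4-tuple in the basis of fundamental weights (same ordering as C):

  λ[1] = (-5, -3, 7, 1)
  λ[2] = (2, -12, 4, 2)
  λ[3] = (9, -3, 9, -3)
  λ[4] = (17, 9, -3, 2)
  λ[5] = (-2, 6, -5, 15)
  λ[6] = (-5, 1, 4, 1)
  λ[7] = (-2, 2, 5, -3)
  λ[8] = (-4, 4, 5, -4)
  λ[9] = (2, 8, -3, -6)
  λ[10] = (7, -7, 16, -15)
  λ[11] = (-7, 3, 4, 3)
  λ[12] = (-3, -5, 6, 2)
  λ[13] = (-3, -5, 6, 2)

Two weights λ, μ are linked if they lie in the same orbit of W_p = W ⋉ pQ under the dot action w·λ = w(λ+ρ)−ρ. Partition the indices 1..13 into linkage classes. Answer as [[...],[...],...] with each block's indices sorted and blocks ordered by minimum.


C ↔ D_4 under row/col permutation; |W(D_4)| = 192.

Each λ_j+ρ reduced to Ā_11; 4-tuples below use C's row order:

  λ_1+ρ ↦ (4, 2, 1, 2) · λ_2+ρ ↦ (3, 5, 0, 3) · λ_3+ρ ↦ (4, 2, 1, 2) · λ_4+ρ ↦ (2, 4, 1, 3) · λ_5+ρ ↦ (2, 4, 1, 3) · λ_6+ρ ↦ (4, 2, 1, 2) · λ_7+ρ ↦ (1, 3, 2, 2) · λ_8+ρ ↦ (3, 5, 0, 3) · λ_9+ρ ↦ (4, 2, 1, 2) · λ_10+ρ ↦ (3, 5, 0, 3) · λ_11+ρ ↦ (4, 2, 1, 2) · λ_12+ρ ↦ (2, 4, 1, 3) · λ_13+ρ ↦ (2, 4, 1, 3)

Linkage partition of the 13 weights (4 classes, p=11):

[[1, 3, 6, 9, 11], [2, 8, 10], [4, 5, 12, 13], [7]]


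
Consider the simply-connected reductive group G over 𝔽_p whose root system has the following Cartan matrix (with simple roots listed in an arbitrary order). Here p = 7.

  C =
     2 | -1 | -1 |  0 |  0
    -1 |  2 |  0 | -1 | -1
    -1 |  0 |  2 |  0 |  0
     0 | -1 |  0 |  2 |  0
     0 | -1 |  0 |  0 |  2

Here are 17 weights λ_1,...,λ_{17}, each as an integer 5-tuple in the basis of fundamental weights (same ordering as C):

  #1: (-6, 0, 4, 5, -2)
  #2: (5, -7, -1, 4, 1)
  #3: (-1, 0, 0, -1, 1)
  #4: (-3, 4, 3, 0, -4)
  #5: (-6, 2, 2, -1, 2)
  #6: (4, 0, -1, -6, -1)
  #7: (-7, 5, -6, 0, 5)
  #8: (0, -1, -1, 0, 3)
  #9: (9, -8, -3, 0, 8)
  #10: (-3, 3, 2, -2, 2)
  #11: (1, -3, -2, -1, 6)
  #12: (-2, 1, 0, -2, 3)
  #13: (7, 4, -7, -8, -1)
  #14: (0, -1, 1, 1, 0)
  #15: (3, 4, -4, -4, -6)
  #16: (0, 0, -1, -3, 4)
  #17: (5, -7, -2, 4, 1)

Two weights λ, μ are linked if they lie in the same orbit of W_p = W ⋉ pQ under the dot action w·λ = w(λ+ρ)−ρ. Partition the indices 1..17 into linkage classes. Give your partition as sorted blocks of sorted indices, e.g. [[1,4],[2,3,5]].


Dynkin diagram of C (from the 8 off-diagonal −1 entries): D_5.

Ā_7 reps of the 17 weights (D_5, coords as presented):

    1: (0, 1, 0, 1, 4)
    2: (0, 1, 0, 1, 4)
    3: (0, 1, 1, 0, 2)
    4: (0, 1, 1, 0, 2)
    5: (1, 0, 2, 2, 1)
    6: (1, 0, 0, 1, 4)
    7: (1, 0, 0, 1, 4)
    8: (1, 0, 0, 1, 4)
    9: (0, 1, 1, 0, 2)
    10: (0, 1, 1, 0, 2)
    11: (0, 1, 0, 1, 4)
    12: (1, 0, 0, 1, 4)
    13: (0, 1, 0, 1, 4)
    14: (1, 0, 2, 2, 1)
    15: (0, 1, 1, 0, 2)
    16: (0, 1, 0, 1, 4)
    17: (1, 0, 0, 1, 4)

The 17 indices split into 4 linkage classes (same alcove rep ⇔ same W_7-dot-orbit):

[[1, 2, 11, 13, 16], [3, 4, 9, 10, 15], [5, 14], [6, 7, 8, 12, 17]]


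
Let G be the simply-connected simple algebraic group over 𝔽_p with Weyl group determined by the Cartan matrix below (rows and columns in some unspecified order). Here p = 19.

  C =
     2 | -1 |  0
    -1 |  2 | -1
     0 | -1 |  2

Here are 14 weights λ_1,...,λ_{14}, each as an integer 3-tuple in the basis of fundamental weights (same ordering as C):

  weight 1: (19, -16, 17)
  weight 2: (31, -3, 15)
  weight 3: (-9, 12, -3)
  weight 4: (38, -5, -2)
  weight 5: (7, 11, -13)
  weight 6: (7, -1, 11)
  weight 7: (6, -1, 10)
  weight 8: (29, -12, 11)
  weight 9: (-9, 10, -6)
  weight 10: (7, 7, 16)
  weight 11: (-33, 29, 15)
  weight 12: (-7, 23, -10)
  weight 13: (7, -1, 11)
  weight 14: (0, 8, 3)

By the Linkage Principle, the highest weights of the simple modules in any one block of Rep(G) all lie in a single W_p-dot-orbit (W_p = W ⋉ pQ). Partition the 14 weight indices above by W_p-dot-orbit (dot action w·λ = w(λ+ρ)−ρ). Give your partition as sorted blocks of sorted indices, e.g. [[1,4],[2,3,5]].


Root system A_3: the 3×3 matrix C matches after relabeling.

W_19-reps of the 14 weights in Ā_19 (same 3-coord order as C):

  1: (1, 14, 1) · 2: (8, 3, 2) · 3: (8, 3, 2) · 4: (1, 14, 1) · 5: (7, 0, 11) · 6: (7, 0, 11) · 7: (7, 0, 11) · 8: (7, 0, 11) · 9: (6, 2, 3) · 10: (6, 2, 3) · 11: (8, 3, 2) · 12: (1, 9, 4) · 13: (7, 0, 11) · 14: (1, 9, 4)

Partition of {1..14} into 5 W_19-dot-orbits:

[[1, 4], [2, 3, 11], [5, 6, 7, 8, 13], [9, 10], [12, 14]]


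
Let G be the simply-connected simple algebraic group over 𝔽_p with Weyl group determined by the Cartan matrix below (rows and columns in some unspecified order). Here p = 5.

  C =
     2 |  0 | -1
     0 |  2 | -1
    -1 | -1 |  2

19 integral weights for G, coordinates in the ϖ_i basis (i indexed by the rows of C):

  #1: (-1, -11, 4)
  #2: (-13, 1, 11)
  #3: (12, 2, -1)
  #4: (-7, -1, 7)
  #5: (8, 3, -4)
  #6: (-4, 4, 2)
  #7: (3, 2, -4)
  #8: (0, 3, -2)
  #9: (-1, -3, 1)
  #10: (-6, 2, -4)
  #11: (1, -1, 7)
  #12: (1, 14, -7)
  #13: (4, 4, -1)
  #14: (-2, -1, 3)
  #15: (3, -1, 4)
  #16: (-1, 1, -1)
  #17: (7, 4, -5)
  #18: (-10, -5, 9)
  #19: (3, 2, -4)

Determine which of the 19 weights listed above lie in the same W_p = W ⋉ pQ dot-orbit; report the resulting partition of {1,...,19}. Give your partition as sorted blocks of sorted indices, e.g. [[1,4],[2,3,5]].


Type A_3, rank 3, |W|=24; reorder rows/cols to standard.

Each λ_j+ρ reduced to Ā_5; 3-tuples below use C's row order:

  [1] (0, 0, 0) · [2] (2, 2, 1) · [3] (2, 2, 1) · [4] (2, 2, 1) · [5] (0, 3, 1) · [6] (0, 2, 0) · [7] (1, 0, 3) · [8] (0, 3, 1) · [9] (0, 2, 0) · [10] (0, 2, 0) · [11] (0, 2, 0) · [12] (0, 3, 1) · [13] (0, 0, 0) · [14] (1, 0, 3) · [15] (0, 4, 1) · [16] (0, 2, 0) · [17] (0, 3, 1) · [18] (0, 3, 1) · [19] (1, 0, 3)

Partition of {1..19} into 6 W_5-dot-orbits:

[[1, 13], [2, 3, 4], [5, 8, 12, 17, 18], [6, 9, 10, 11, 16], [7, 14, 19], [15]]


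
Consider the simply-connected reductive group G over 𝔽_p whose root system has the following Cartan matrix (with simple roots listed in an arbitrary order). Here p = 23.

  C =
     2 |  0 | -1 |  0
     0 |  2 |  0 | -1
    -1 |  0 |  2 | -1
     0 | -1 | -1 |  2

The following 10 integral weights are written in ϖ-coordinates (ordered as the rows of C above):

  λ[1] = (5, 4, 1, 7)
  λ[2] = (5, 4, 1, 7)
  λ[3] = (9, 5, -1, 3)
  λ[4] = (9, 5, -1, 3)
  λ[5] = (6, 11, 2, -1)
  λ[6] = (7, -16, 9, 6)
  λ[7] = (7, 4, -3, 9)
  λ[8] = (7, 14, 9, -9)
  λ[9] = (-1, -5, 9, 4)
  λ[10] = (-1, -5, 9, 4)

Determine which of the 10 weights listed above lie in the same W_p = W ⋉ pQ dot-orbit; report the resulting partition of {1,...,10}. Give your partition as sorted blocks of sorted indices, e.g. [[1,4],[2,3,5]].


C ↔ A_4 under row/col permutation; |W(A_4)| = 120.

λ_j+ρ reflected into Ā_23 (⟨·,θ^∨⟩≤23); 4-tuples as given:

  1: (6, 5, 2, 8) · 2: (6, 5, 2, 8) · 3: (10, 6, 0, 4) · 4: (10, 6, 0, 4) · 5: (7, 12, 3, 0) · 6: (6, 5, 2, 8) · 7: (6, 5, 2, 8) · 8: (6, 5, 2, 8) · 9: (0, 4, 10, 1) · 10: (0, 4, 10, 1)

Grouping the 10 weights by Ā_23-representative: 4 linkage classes.

[[1, 2, 6, 7, 8], [3, 4], [5], [9, 10]]


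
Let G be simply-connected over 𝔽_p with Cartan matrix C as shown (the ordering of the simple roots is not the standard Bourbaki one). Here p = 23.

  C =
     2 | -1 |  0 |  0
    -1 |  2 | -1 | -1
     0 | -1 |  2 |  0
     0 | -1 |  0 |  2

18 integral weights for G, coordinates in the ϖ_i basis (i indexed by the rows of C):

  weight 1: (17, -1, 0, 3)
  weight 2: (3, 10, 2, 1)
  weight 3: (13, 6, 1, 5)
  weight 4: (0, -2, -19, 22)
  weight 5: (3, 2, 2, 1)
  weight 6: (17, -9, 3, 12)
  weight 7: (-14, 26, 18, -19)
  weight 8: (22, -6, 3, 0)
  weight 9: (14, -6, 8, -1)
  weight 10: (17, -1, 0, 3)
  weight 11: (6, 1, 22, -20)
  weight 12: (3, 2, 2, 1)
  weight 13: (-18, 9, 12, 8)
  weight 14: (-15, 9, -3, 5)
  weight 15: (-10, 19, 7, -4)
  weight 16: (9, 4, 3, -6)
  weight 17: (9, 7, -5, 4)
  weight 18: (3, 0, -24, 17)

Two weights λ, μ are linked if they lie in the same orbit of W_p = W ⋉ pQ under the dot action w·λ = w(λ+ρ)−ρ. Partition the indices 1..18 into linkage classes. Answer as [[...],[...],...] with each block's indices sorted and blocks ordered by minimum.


C ↔ D_4 under row/col permutation; |W(D_4)| = 192.

Alcove-folded reps (p=23, 18 weights, presented ϖ-order):

  λ_1+ρ ↦ (18, 0, 1, 4) · λ_2+ρ ↦ (4, 3, 3, 2) · λ_3+ρ ↦ (8, 2, 4, 0) · λ_4+ρ ↦ (18, 0, 1, 4) · λ_5+ρ ↦ (4, 3, 3, 2) · λ_6+ρ ↦ (10, 0, 4, 5) · λ_7+ρ ↦ (10, 0, 4, 5) · λ_8+ρ ↦ (18, 0, 1, 4) · λ_9+ρ ↦ (10, 0, 4, 5) · λ_10+ρ ↦ (18, 0, 1, 4) · λ_11+ρ ↦ (8, 2, 4, 0) · λ_12+ρ ↦ (4, 3, 3, 2) · λ_13+ρ ↦ (8, 2, 4, 0) · λ_14+ρ ↦ (8, 2, 4, 0) · λ_15+ρ ↦ (4, 3, 3, 2) · λ_16+ρ ↦ (10, 0, 4, 5) · λ_17+ρ ↦ (10, 0, 4, 5) · λ_18+ρ ↦ (18, 0, 1, 4)

The 18 indices split into 4 linkage classes (same alcove rep ⇔ same W_23-dot-orbit):

[[1, 4, 8, 10, 18], [2, 5, 12, 15], [3, 11, 13, 14], [6, 7, 9, 16, 17]]


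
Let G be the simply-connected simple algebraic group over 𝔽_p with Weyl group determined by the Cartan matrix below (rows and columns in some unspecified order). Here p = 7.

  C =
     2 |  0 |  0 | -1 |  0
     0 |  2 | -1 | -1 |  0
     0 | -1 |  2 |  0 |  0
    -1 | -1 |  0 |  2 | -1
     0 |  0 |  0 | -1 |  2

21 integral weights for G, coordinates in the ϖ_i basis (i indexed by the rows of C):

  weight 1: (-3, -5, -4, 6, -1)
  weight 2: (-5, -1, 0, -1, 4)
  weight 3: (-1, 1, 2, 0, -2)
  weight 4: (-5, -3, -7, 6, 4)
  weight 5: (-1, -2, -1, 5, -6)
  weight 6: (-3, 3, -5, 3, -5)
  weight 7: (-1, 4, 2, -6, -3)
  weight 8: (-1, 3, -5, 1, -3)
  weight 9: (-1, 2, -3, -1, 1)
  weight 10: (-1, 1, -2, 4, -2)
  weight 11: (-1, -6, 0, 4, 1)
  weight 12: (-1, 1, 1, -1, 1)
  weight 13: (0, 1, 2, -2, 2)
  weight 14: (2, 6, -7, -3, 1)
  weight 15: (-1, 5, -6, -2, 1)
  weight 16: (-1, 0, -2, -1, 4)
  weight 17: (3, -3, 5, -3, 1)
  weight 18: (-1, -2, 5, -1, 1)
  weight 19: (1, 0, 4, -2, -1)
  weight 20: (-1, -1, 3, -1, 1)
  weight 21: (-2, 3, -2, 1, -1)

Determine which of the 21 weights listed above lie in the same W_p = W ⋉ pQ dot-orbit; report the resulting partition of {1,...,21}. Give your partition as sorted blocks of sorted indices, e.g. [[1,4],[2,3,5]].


C ↔ D_5 under row/col permutation; |W(D_5)| = 1920.

Each λ_j+ρ reduced to Ā_7; 5-tuples below use C's row order:

  1: (0, 0, 4, 0, 2)
  2: (0, 1, 3, 0, 1)
  3: (0, 1, 3, 0, 1)
  4: (0, 1, 3, 0, 1)
  5: (0, 0, 1, 0, 5)
  6: (0, 1, 2, 0, 2)
  7: (0, 0, 4, 0, 2)
  8: (0, 0, 4, 0, 2)
  9: (0, 1, 2, 0, 2)
  10: (0, 1, 3, 0, 1)
  11: (0, 0, 4, 0, 2)
  12: (0, 1, 2, 0, 2)
  13: (0, 1, 2, 0, 2)
  14: (0, 1, 3, 0, 1)
  15: (1, 0, 5, 0, 1)
  16: (0, 0, 1, 0, 5)
  17: (0, 1, 2, 0, 2)
  18: (1, 0, 5, 0, 1)
  19: (1, 0, 5, 0, 1)
  20: (0, 0, 4, 0, 2)
  21: (1, 0, 1, 1, 0)

Partition of {1..21} into 6 W_7-dot-orbits:

[[1, 7, 8, 11, 20], [2, 3, 4, 10, 14], [5, 16], [6, 9, 12, 13, 17], [15, 18, 19], [21]]


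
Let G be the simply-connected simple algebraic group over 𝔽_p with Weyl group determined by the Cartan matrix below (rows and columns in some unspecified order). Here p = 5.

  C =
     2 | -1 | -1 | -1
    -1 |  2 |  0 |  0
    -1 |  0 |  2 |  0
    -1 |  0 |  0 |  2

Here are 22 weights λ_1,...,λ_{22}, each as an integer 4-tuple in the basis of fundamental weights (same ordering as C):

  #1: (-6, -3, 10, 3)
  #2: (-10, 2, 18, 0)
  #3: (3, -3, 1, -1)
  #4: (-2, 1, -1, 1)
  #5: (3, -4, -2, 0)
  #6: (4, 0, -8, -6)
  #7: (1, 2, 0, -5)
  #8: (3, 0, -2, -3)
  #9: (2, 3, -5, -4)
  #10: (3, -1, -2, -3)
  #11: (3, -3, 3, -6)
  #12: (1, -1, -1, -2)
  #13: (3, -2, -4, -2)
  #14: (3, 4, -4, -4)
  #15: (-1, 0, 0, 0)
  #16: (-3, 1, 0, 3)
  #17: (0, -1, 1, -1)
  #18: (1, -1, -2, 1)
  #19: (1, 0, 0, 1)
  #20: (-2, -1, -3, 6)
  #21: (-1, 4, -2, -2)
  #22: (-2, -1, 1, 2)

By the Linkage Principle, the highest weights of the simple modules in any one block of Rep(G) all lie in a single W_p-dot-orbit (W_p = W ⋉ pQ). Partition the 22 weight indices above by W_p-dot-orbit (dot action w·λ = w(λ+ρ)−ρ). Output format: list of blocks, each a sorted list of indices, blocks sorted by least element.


Dynkin diagram of C (from the 6 off-diagonal −1 entries): D_4.

Each λ_j+ρ reduced to Ā_5; 4-tuples below use C's row order:

    1: (1, 0, 1, 2)
    2: (0, 3, 1, 1)
    3: (0, 1, 1, 1)
    4: (0, 1, 1, 1)
    5: (0, 3, 1, 1)
    6: (0, 3, 1, 1)
    7: (0, 1, 1, 2)
    8: (0, 1, 1, 2)
    9: (1, 0, 0, 1)
    10: (1, 0, 1, 2)
    11: (1, 0, 0, 1)
    12: (1, 0, 0, 1)
    13: (1, 0, 2, 0)
    14: (0, 1, 1, 1)
    15: (0, 1, 1, 1)
    16: (1, 0, 1, 2)
    17: (1, 0, 2, 0)
    18: (1, 0, 1, 2)
    19: (1, 0, 0, 1)
    20: (0, 1, 1, 2)
    21: (0, 3, 1, 1)
    22: (0, 1, 1, 2)

The 22 indices split into 6 linkage classes (same alcove rep ⇔ same W_5-dot-orbit):

[[1, 10, 16, 18], [2, 5, 6, 21], [3, 4, 14, 15], [7, 8, 20, 22], [9, 11, 12, 19], [13, 17]]


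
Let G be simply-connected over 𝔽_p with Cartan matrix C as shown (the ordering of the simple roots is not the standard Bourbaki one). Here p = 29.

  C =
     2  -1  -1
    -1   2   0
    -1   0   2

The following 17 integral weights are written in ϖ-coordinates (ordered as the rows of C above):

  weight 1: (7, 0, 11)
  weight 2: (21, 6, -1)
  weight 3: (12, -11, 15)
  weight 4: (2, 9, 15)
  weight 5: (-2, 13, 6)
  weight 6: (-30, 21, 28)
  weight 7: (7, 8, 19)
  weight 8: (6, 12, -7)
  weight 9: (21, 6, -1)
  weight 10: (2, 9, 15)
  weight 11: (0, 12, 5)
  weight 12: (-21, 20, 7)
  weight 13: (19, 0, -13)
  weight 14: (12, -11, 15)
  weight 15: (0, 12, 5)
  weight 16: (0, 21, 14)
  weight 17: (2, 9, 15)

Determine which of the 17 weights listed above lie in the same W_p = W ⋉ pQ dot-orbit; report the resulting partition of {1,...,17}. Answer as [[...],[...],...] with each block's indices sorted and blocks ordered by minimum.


Root system A_3: the 3×3 matrix C matches after relabeling.

Ā_29 reps of the 17 weights (A_3, coords as presented):

    1: (8, 1, 12)
    2: (22, 7, 0)
    3: (3, 10, 16)
    4: (3, 10, 16)
    5: (1, 13, 6)
    6: (22, 7, 0)
    7: (8, 1, 12)
    8: (1, 13, 6)
    9: (22, 7, 0)
    10: (3, 10, 16)
    11: (1, 13, 6)
    12: (8, 1, 12)
    13: (8, 1, 12)
    14: (3, 10, 16)
    15: (1, 13, 6)
    16: (1, 13, 6)
    17: (3, 10, 16)

Partition of {1..17} into 4 W_29-dot-orbits:

[[1, 7, 12, 13], [2, 6, 9], [3, 4, 10, 14, 17], [5, 8, 11, 15, 16]]


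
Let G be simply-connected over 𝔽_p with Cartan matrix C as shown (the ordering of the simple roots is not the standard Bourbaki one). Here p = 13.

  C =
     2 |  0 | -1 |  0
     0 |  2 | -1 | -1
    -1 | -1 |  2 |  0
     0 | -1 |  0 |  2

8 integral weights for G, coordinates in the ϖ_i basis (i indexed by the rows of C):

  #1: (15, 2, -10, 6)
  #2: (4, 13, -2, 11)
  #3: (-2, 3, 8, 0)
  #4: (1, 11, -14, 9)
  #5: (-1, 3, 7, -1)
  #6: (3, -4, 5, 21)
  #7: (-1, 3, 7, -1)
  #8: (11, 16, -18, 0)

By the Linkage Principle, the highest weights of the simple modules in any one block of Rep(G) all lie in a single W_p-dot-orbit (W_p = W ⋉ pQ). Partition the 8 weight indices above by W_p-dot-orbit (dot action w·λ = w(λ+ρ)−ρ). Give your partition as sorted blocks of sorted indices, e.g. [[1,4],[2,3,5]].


Type A_4, rank 4, |W|=120; reorder rows/cols to standard.

Each λ_j+ρ reduced to Ā_13; 4-tuples below use C's row order:

    1: (3, 3, 3, 3)
    2: (0, 4, 8, 0)
    3: (0, 4, 8, 0)
    4: (2, 1, 1, 0)
    5: (0, 4, 8, 0)
    6: (3, 3, 3, 3)
    7: (0, 4, 8, 0)
    8: (0, 4, 8, 0)

These 8 weights hit 3 W_13-dot-orbits; sizes (2, 5, 1):

[[1, 6], [2, 3, 5, 7, 8], [4]]


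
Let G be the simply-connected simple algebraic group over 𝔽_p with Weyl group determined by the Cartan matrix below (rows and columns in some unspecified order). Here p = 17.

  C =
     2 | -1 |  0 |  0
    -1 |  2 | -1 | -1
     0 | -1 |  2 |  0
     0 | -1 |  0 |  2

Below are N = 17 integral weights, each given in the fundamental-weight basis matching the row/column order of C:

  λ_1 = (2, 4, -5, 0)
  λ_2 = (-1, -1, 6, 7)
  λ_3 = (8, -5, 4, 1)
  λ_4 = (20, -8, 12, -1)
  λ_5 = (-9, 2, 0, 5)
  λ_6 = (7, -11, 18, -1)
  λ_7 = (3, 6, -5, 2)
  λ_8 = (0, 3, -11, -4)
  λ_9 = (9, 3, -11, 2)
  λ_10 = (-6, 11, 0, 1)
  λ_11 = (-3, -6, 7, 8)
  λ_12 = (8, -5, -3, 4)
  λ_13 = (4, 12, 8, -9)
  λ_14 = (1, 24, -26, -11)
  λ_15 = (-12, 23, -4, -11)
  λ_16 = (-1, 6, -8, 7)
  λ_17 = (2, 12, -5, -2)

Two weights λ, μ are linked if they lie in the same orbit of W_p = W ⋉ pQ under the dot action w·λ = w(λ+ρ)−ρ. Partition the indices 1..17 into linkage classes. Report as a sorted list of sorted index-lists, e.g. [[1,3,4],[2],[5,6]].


Dynkin diagram of C (from the 6 off-diagonal −1 entries): D_4.

Each λ_j+ρ reduced to Ā_17; 4-tuples below use C's row order:

  [1] (3, 1, 4, 1);  [2] (0, 0, 7, 8);  [3] (5, 2, 1, 2);  [4] (4, 3, 4, 3);  [5] (3, 1, 4, 1);  [6] (0, 0, 7, 8);  [7] (4, 3, 4, 3);  [8] (3, 1, 4, 1);  [9] (4, 3, 4, 3);  [10] (5, 2, 1, 2);  [11] (5, 2, 1, 2);  [12] (3, 1, 4, 1);  [13] (5, 2, 1, 2);  [14] (0, 0, 7, 8);  [15] (4, 3, 4, 3);  [16] (0, 0, 7, 8);  [17] (3, 1, 4, 1)

Grouping the 17 weights by Ā_17-representative: 4 linkage classes.

[[1, 5, 8, 12, 17], [2, 6, 14, 16], [3, 10, 11, 13], [4, 7, 9, 15]]


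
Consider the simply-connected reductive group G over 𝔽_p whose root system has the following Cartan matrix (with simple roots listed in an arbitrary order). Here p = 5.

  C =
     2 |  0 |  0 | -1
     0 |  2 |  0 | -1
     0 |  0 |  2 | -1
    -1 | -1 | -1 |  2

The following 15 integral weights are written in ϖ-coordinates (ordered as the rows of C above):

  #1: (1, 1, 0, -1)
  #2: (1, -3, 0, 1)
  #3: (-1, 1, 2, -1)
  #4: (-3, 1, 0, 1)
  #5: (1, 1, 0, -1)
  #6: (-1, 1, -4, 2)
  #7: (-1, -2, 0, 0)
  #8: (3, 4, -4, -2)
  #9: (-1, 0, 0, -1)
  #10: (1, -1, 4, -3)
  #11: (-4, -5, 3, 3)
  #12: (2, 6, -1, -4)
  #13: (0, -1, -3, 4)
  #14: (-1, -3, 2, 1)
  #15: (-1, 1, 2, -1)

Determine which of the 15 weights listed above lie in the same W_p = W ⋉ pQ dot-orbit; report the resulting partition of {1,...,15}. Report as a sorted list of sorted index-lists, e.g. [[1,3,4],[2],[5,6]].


Root system D_4: the 4×4 matrix C matches after relabeling.

Alcove-folded reps (p=5, 15 weights, presented ϖ-order):

  1: (2, 2, 1, 0) · 2: (2, 2, 1, 0) · 3: (0, 2, 3, 0) · 4: (2, 2, 1, 0) · 5: (2, 2, 1, 0) · 6: (0, 2, 3, 0) · 7: (0, 1, 1, 0) · 8: (0, 1, 1, 0) · 9: (0, 1, 1, 0) · 10: (0, 2, 3, 0) · 11: (0, 1, 1, 0) · 12: (2, 2, 1, 0) · 13: (0, 1, 1, 0) · 14: (0, 2, 3, 0) · 15: (0, 2, 3, 0)

Partition of {1..15} into 3 W_5-dot-orbits:

[[1, 2, 4, 5, 12], [3, 6, 10, 14, 15], [7, 8, 9, 11, 13]]


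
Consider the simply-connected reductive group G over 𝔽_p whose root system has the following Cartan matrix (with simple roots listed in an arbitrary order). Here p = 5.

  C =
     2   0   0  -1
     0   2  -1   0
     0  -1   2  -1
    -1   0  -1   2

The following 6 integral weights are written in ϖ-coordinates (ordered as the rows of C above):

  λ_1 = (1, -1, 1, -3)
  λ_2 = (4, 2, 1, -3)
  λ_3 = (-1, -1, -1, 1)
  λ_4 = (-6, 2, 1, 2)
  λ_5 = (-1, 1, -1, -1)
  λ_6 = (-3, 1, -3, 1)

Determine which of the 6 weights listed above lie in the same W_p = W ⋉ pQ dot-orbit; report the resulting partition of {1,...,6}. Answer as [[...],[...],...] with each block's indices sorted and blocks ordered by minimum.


Type A_4, rank 4, |W|=120; reorder rows/cols to standard.

Ā_5 reps of the 6 weights (A_4, coords as presented):

  λ_1+ρ ↦ (0, 0, 0, 2);  λ_2+ρ ↦ (0, 0, 0, 2);  λ_3+ρ ↦ (0, 0, 0, 2);  λ_4+ρ ↦ (0, 0, 0, 2);  λ_5+ρ ↦ (0, 2, 0, 0);  λ_6+ρ ↦ (0, 0, 0, 2)

Linkage partition of the 6 weights (2 classes, p=5):

[[1, 2, 3, 4, 6], [5]]


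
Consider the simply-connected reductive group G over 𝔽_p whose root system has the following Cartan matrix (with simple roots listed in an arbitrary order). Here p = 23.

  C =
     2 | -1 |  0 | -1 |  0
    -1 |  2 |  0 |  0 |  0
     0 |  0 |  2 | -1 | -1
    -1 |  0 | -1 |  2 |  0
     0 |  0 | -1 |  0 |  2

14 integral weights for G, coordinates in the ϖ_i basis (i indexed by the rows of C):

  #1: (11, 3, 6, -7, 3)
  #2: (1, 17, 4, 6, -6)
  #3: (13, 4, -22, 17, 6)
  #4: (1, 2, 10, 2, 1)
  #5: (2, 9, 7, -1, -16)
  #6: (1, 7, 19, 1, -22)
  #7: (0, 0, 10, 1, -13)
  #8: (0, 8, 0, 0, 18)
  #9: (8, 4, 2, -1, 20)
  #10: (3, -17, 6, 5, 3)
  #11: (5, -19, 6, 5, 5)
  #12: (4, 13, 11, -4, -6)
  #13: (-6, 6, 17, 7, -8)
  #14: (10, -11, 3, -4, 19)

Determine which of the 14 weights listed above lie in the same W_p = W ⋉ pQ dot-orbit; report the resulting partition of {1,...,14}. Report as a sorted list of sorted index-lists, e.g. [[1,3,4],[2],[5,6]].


Dynkin diagram of C (from the 8 off-diagonal −1 entries): A_5.

W_23-reps of the 14 weights in Ā_23 (same 5-coord order as C):

  [1] (6, 4, 1, 6, 4)
  [2] (2, 9, 4, 3, 0)
  [3] (2, 9, 4, 3, 0)
  [4] (2, 3, 11, 3, 2)
  [5] (4, 6, 0, 3, 8)
  [6] (1, 1, 1, 1, 11)
  [7] (1, 1, 1, 1, 11)
  [8] (1, 1, 1, 1, 11)
  [9] (0, 9, 2, 1, 6)
  [10] (6, 4, 1, 6, 4)
  [11] (6, 4, 1, 6, 4)
  [12] (2, 9, 4, 3, 0)
  [13] (2, 3, 11, 3, 2)
  [14] (1, 1, 1, 1, 11)

Grouping the 14 weights by Ā_23-representative: 6 linkage classes.

[[1, 10, 11], [2, 3, 12], [4, 13], [5], [6, 7, 8, 14], [9]]
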